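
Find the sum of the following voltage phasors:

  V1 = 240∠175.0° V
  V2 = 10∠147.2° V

Step 1 — Convert each phasor to rectangular form:
  V1 = 240·(cos(175.0°) + j·sin(175.0°)) = -239.1 + j20.92 V
  V2 = 10·(cos(147.2°) + j·sin(147.2°)) = -8.406 + j5.417 V
Step 2 — Sum components: V_total = -247.5 + j26.33 V.
Step 3 — Convert to polar: |V_total| = 248.9 V, ∠V_total = 173.9°.

V_total = 248.9∠173.9° V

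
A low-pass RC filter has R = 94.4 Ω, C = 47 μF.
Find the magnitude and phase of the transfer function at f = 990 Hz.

Step 1 — Angular frequency: ω = 2π·990 = 6220 rad/s.
Step 2 — Transfer function: H(jω) = 1/(1 + jωRC).
Step 3 — Denominator: 1 + jωRC = 1 + j·6220·94.4·4.7e-05 = 1 + j27.6.
Step 4 — H = 0.001311 - j0.03619.
Step 5 — Magnitude: |H| = 0.03621 (-28.8 dB); phase: φ = -87.9°.

|H| = 0.03621 (-28.8 dB), φ = -87.9°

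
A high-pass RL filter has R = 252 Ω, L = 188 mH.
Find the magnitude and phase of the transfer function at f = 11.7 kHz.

Step 1 — Angular frequency: ω = 2π·1.17e+04 = 7.351e+04 rad/s.
Step 2 — Transfer function: H(jω) = jωL/(R + jωL).
Step 3 — Numerator jωL = j·1.382e+04; denominator R + jωL = 252 + j1.382e+04.
Step 4 — H = 0.9997 + j0.01823.
Step 5 — Magnitude: |H| = 0.9998 (-0.0 dB); phase: φ = 1.0°.

|H| = 0.9998 (-0.0 dB), φ = 1.0°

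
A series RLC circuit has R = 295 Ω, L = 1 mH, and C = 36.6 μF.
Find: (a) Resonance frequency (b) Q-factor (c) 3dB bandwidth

Step 1 — Resonance: ω₀ = 1/√(LC) = 1/√(0.001·3.66e-05) = 5227 rad/s.
Step 2 — f₀ = ω₀/(2π) = 831.9 Hz.
Step 3 — Series Q: Q = ω₀L/R = 5227·0.001/295 = 0.01772.
Step 4 — Bandwidth: Δω = ω₀/Q = 2.95e+05 rad/s; BW = Δω/(2π) = 4.695e+04 Hz.

(a) f₀ = 831.9 Hz  (b) Q = 0.01772  (c) BW = 4.695e+04 Hz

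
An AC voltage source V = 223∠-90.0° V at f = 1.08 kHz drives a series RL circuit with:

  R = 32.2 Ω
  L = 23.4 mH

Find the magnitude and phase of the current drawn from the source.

Step 1 — Angular frequency: ω = 2π·f = 2π·1080 = 6786 rad/s.
Step 2 — Component impedances:
  R: Z = R = 32.2 Ω
  L: Z = jωL = j·6786·0.0234 = 0 + j158.8 Ω
Step 3 — Series combination: Z_total = R + L = 32.2 + j158.8 Ω = 162∠78.5° Ω.
Step 4 — Source phasor: V = 223∠-90.0° V = 0 - j223 V.
Step 5 — Ohm's law: I = V / Z_total = (0 - j223) / (32.2 + j158.8) = -1.349 - j0.2735 A.
Step 6 — Convert to polar: |I| = 1.376 A, ∠I = -168.5°.

I = 1.376∠-168.5° A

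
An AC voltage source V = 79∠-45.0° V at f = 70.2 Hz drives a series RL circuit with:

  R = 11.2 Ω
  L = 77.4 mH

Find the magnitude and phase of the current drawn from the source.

Step 1 — Angular frequency: ω = 2π·f = 2π·70.2 = 441.1 rad/s.
Step 2 — Component impedances:
  R: Z = R = 11.2 Ω
  L: Z = jωL = j·441.1·0.0774 = 0 + j34.14 Ω
Step 3 — Series combination: Z_total = R + L = 11.2 + j34.14 Ω = 35.93∠71.8° Ω.
Step 4 — Source phasor: V = 79∠-45.0° V = 55.86 - j55.86 V.
Step 5 — Ohm's law: I = V / Z_total = (55.86 - j55.86) / (11.2 + j34.14) = -0.9926 - j1.962 A.
Step 6 — Convert to polar: |I| = 2.199 A, ∠I = -116.8°.

I = 2.199∠-116.8° A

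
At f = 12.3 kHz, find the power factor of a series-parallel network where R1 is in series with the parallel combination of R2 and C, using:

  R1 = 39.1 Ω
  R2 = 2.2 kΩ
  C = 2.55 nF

Step 1 — Angular frequency: ω = 2π·f = 2π·1.23e+04 = 7.728e+04 rad/s.
Step 2 — Component impedances:
  R1: Z = R = 39.1 Ω
  R2: Z = R = 2200 Ω
  C: Z = 1/(jωC) = -j/(ω·C) = 0 - j5074 Ω
Step 3 — Parallel branch: R2 || C = 1/(1/R2 + 1/C) = 1852 - j802.9 Ω.
Step 4 — Series with R1: Z_total = R1 + (R2 || C) = 1891 - j802.9 Ω = 2054∠-23.0° Ω.
Step 5 — Power factor: PF = cos(φ) = Re(Z)/|Z| = 1891/2054.4 = 0.9205.
Step 6 — Type: Im(Z) = -802.9 ⇒ leading (phase φ = -23.0°).

PF = 0.9205 (leading, φ = -23.0°)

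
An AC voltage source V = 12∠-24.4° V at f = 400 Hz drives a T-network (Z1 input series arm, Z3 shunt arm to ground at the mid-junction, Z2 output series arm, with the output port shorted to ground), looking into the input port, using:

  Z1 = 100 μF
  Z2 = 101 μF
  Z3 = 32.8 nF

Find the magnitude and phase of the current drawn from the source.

Step 1 — Angular frequency: ω = 2π·f = 2π·400 = 2513 rad/s.
Step 2 — Component impedances:
  Z1: Z = 1/(jωC) = -j/(ω·C) = 0 - j3.979 Ω
  Z2: Z = 1/(jωC) = -j/(ω·C) = 0 - j3.939 Ω
  Z3: Z = 1/(jωC) = -j/(ω·C) = 0 - j1.213e+04 Ω
Step 3 — With the output port shorted to ground, the output series arm Z2 runs from the junction to ground; the shunt arm Z3 also runs from the junction to ground. They appear in parallel: Z3 || Z2 = 0 - j3.938 Ω.
Step 4 — Series with input arm Z1: Z_in = Z1 + (Z3 || Z2) = 0 - j7.917 Ω = 7.917∠-90.0° Ω.
Step 5 — Source phasor: V = 12∠-24.4° V = 10.93 - j4.957 V.
Step 6 — Ohm's law: I = V / Z_total = (10.93 - j4.957) / (0 - j7.917) = 0.6261 + j1.38 A.
Step 7 — Convert to polar: |I| = 1.516 A, ∠I = 65.6°.

I = 1.516∠65.6° A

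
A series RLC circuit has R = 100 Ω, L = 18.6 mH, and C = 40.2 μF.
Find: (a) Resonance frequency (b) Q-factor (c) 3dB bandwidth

Step 1 — Resonance condition Im(Z)=0 gives ω₀ = 1/√(LC).
Step 2 — ω₀ = 1/√(0.0186·4.02e-05) = 1156 rad/s.
Step 3 — f₀ = ω₀/(2π) = 184.1 Hz.
Step 4 — Series Q: Q = ω₀L/R = 1156·0.0186/100 = 0.2151.
Step 5 — 3dB bandwidth: Δω = ω₀/Q = 5376 rad/s; BW = Δω/(2π) = 855.7 Hz.

(a) f₀ = 184.1 Hz  (b) Q = 0.2151  (c) BW = 855.7 Hz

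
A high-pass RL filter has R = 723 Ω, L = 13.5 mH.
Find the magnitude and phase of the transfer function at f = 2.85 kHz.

Step 1 — Angular frequency: ω = 2π·2850 = 1.791e+04 rad/s.
Step 2 — Transfer function: H(jω) = jωL/(R + jωL).
Step 3 — Numerator jωL = j·241.7; denominator R + jωL = 723 + j241.7.
Step 4 — H = 0.1006 + j0.3007.
Step 5 — Magnitude: |H| = 0.3171 (-10.0 dB); phase: φ = 71.5°.

|H| = 0.3171 (-10.0 dB), φ = 71.5°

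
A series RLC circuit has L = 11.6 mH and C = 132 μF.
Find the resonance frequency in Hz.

Step 1 — Resonance condition Im(Z)=0 gives ω₀ = 1/√(LC).
Step 2 — ω₀ = 1/√(0.0116·0.000132) = 808.1 rad/s.
Step 3 — f₀ = ω₀/(2π) = 128.6 Hz.

f₀ = 128.6 Hz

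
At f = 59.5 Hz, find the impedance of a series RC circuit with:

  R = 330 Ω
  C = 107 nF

Step 1 — Angular frequency: ω = 2π·f = 2π·59.5 = 373.8 rad/s.
Step 2 — Component impedances:
  R: Z = R = 330 Ω
  C: Z = 1/(jωC) = -j/(ω·C) = 0 - j2.5e+04 Ω
Step 3 — Series combination: Z_total = R + C = 330 - j2.5e+04 Ω = 2.5e+04∠-89.2° Ω.

Z = 330 - j2.5e+04 Ω = 2.5e+04∠-89.2° Ω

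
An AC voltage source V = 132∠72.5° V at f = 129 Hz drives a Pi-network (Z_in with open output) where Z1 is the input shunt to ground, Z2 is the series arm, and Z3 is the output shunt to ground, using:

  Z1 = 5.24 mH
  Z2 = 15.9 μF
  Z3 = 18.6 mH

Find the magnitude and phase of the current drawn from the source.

Step 1 — Angular frequency: ω = 2π·f = 2π·129 = 810.5 rad/s.
Step 2 — Component impedances:
  Z1: Z = jωL = j·810.5·0.00524 = 0 + j4.247 Ω
  Z2: Z = 1/(jωC) = -j/(ω·C) = 0 - j77.59 Ω
  Z3: Z = jωL = j·810.5·0.0186 = 0 + j15.08 Ω
Step 3 — With open output, the series arm Z2 and the output shunt Z3 appear in series to ground: Z2 + Z3 = 0 - j62.52 Ω.
Step 4 — Parallel with input shunt Z1: Z_in = Z1 || (Z2 + Z3) = 0 + j4.557 Ω = 4.557∠90.0° Ω.
Step 5 — Source phasor: V = 132∠72.5° V = 39.69 + j125.9 V.
Step 6 — Ohm's law: I = V / Z_total = (39.69 + j125.9) / (0 + j4.557) = 27.63 - j8.711 A.
Step 7 — Convert to polar: |I| = 28.97 A, ∠I = -17.5°.

I = 28.97∠-17.5° A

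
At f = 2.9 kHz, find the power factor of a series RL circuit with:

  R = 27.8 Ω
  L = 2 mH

Step 1 — Angular frequency: ω = 2π·f = 2π·2900 = 1.822e+04 rad/s.
Step 2 — Component impedances:
  R: Z = R = 27.8 Ω
  L: Z = jωL = j·1.822e+04·0.002 = 0 + j36.44 Ω
Step 3 — Series combination: Z_total = R + L = 27.8 + j36.44 Ω = 45.84∠52.7° Ω.
Step 4 — Power factor: PF = cos(φ) = Re(Z)/|Z| = 27.8/45.84 = 0.6065.
Step 5 — Type: Im(Z) = 36.44 ⇒ lagging (phase φ = 52.7°).

PF = 0.6065 (lagging, φ = 52.7°)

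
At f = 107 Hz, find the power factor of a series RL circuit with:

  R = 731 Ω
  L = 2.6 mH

Step 1 — Angular frequency: ω = 2π·f = 2π·107 = 672.3 rad/s.
Step 2 — Component impedances:
  R: Z = R = 731 Ω
  L: Z = jωL = j·672.3·0.0026 = 0 + j1.748 Ω
Step 3 — Series combination: Z_total = R + L = 731 + j1.748 Ω = 731∠0.1° Ω.
Step 4 — Power factor: PF = cos(φ) = Re(Z)/|Z| = 731/731 = 1.
Step 5 — Type: Im(Z) = 1.748 ⇒ lagging (phase φ = 0.1°).

PF = 1 (lagging, φ = 0.1°)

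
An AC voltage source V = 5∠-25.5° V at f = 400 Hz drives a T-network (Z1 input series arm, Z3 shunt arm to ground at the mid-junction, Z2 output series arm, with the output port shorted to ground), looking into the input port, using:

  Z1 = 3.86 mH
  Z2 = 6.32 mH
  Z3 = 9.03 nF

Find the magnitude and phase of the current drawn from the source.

Step 1 — Angular frequency: ω = 2π·f = 2π·400 = 2513 rad/s.
Step 2 — Component impedances:
  Z1: Z = jωL = j·2513·0.00386 = 0 + j9.701 Ω
  Z2: Z = jωL = j·2513·0.00632 = 0 + j15.88 Ω
  Z3: Z = 1/(jωC) = -j/(ω·C) = 0 - j4.406e+04 Ω
Step 3 — With the output port shorted to ground, the output series arm Z2 runs from the junction to ground; the shunt arm Z3 also runs from the junction to ground. They appear in parallel: Z3 || Z2 = 0 + j15.89 Ω.
Step 4 — Series with input arm Z1: Z_in = Z1 + (Z3 || Z2) = 0 + j25.59 Ω = 25.59∠90.0° Ω.
Step 5 — Source phasor: V = 5∠-25.5° V = 4.513 - j2.153 V.
Step 6 — Ohm's law: I = V / Z_total = (4.513 - j2.153) / (0 + j25.59) = -0.08411 - j0.1763 A.
Step 7 — Convert to polar: |I| = 0.1954 A, ∠I = -115.5°.

I = 0.1954∠-115.5° A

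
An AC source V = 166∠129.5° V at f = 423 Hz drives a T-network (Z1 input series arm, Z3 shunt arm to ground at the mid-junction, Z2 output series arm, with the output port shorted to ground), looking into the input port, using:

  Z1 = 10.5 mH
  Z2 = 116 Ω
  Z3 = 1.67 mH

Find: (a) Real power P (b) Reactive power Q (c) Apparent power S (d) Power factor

Step 1 — Angular frequency: ω = 2π·f = 2π·423 = 2658 rad/s.
Step 2 — Component impedances:
  Z1: Z = jωL = j·2658·0.0105 = 0 + j27.91 Ω
  Z2: Z = R = 116 Ω
  Z3: Z = jωL = j·2658·0.00167 = 0 + j4.439 Ω
Step 3 — With the output port shorted to ground, the output series arm Z2 runs from the junction to ground; the shunt arm Z3 also runs from the junction to ground. They appear in parallel: Z3 || Z2 = 0.1696 + j4.432 Ω.
Step 4 — Series with input arm Z1: Z_in = Z1 + (Z3 || Z2) = 0.1696 + j32.34 Ω = 32.34∠89.7° Ω.
Step 5 — Source phasor: V = 166∠129.5° V = -105.6 + j128.1 V.
Step 6 — Current: I = V / Z = 3.944 + j3.286 A = 5.133∠39.8° A.
Step 7 — Complex power: S = V·I* = 4.468 + j852.1 VA.
Step 8 — Real power: P = Re(S) = 4.468 W.
Step 9 — Reactive power: Q = Im(S) = 852.1 VAR.
Step 10 — Apparent power: |S| = 852.1 VA.
Step 11 — Power factor: PF = P/|S| = 0.005244 (lagging).

(a) P = 4.468 W  (b) Q = 852.1 VAR  (c) S = 852.1 VA  (d) PF = 0.005244 (lagging)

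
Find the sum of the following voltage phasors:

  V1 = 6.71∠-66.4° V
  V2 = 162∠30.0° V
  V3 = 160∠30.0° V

Step 1 — Convert each phasor to rectangular form:
  V1 = 6.71·(cos(-66.4°) + j·sin(-66.4°)) = 2.686 - j6.149 V
  V2 = 162·(cos(30.0°) + j·sin(30.0°)) = 140.3 + j81 V
  V3 = 160·(cos(30.0°) + j·sin(30.0°)) = 138.6 + j80 V
Step 2 — Sum components: V_total = 281.5 + j154.9 V.
Step 3 — Convert to polar: |V_total| = 321.3 V, ∠V_total = 28.8°.

V_total = 321.3∠28.8° V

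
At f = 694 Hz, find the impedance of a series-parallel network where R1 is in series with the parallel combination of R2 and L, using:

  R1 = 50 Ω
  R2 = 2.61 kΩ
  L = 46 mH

Step 1 — Angular frequency: ω = 2π·f = 2π·694 = 4361 rad/s.
Step 2 — Component impedances:
  R1: Z = R = 50 Ω
  R2: Z = R = 2610 Ω
  L: Z = jωL = j·4361·0.046 = 0 + j200.6 Ω
Step 3 — Parallel branch: R2 || L = 1/(1/R2 + 1/L) = 15.32 + j199.4 Ω.
Step 4 — Series with R1: Z_total = R1 + (R2 || L) = 65.32 + j199.4 Ω = 209.8∠71.9° Ω.

Z = 65.32 + j199.4 Ω = 209.8∠71.9° Ω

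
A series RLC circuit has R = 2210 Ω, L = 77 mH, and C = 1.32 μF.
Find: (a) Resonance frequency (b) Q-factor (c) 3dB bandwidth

Step 1 — Resonance: ω₀ = 1/√(LC) = 1/√(0.077·1.32e-06) = 3137 rad/s.
Step 2 — f₀ = ω₀/(2π) = 499.2 Hz.
Step 3 — Series Q: Q = ω₀L/R = 3137·0.077/2210 = 0.1093.
Step 4 — Bandwidth: Δω = ω₀/Q = 2.87e+04 rad/s; BW = Δω/(2π) = 4568 Hz.

(a) f₀ = 499.2 Hz  (b) Q = 0.1093  (c) BW = 4568 Hz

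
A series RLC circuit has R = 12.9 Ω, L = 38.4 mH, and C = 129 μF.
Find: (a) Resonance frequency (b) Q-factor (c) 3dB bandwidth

Step 1 — Resonance: ω₀ = 1/√(LC) = 1/√(0.0384·0.000129) = 449.3 rad/s.
Step 2 — f₀ = ω₀/(2π) = 71.51 Hz.
Step 3 — Series Q: Q = ω₀L/R = 449.3·0.0384/12.9 = 1.337.
Step 4 — Bandwidth: Δω = ω₀/Q = 335.9 rad/s; BW = Δω/(2π) = 53.47 Hz.

(a) f₀ = 71.51 Hz  (b) Q = 1.337  (c) BW = 53.47 Hz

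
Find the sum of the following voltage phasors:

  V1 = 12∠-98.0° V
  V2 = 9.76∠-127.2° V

Step 1 — Convert each phasor to rectangular form:
  V1 = 12·(cos(-98.0°) + j·sin(-98.0°)) = -1.67 - j11.88 V
  V2 = 9.76·(cos(-127.2°) + j·sin(-127.2°)) = -5.901 - j7.774 V
Step 2 — Sum components: V_total = -7.571 - j19.66 V.
Step 3 — Convert to polar: |V_total| = 21.06 V, ∠V_total = -111.1°.

V_total = 21.06∠-111.1° V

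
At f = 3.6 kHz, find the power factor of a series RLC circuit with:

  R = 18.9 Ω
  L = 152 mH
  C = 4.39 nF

Step 1 — Angular frequency: ω = 2π·f = 2π·3600 = 2.262e+04 rad/s.
Step 2 — Component impedances:
  R: Z = R = 18.9 Ω
  L: Z = jωL = j·2.262e+04·0.152 = 0 + j3438 Ω
  C: Z = 1/(jωC) = -j/(ω·C) = 0 - j1.007e+04 Ω
Step 3 — Series combination: Z_total = R + L + C = 18.9 - j6632 Ω = 6632∠-89.8° Ω.
Step 4 — Power factor: PF = cos(φ) = Re(Z)/|Z| = 18.9/6632 = 0.00285.
Step 5 — Type: Im(Z) = -6632 ⇒ leading (phase φ = -89.8°).

PF = 0.00285 (leading, φ = -89.8°)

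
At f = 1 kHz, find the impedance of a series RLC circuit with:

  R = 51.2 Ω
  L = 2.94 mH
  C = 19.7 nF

Step 1 — Angular frequency: ω = 2π·f = 2π·1000 = 6283 rad/s.
Step 2 — Component impedances:
  R: Z = R = 51.2 Ω
  L: Z = jωL = j·6283·0.00294 = 0 + j18.47 Ω
  C: Z = 1/(jωC) = -j/(ω·C) = 0 - j8079 Ω
Step 3 — Series combination: Z_total = R + L + C = 51.2 - j8060 Ω = 8061∠-89.6° Ω.

Z = 51.2 - j8060 Ω = 8061∠-89.6° Ω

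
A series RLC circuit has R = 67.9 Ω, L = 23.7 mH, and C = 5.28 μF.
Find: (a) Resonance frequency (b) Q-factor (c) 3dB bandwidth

Step 1 — Resonance: ω₀ = 1/√(LC) = 1/√(0.0237·5.28e-06) = 2827 rad/s.
Step 2 — f₀ = ω₀/(2π) = 449.9 Hz.
Step 3 — Series Q: Q = ω₀L/R = 2827·0.0237/67.9 = 0.9867.
Step 4 — Bandwidth: Δω = ω₀/Q = 2865 rad/s; BW = Δω/(2π) = 456 Hz.

(a) f₀ = 449.9 Hz  (b) Q = 0.9867  (c) BW = 456 Hz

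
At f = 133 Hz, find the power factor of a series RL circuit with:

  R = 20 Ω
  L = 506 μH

Step 1 — Angular frequency: ω = 2π·f = 2π·133 = 835.7 rad/s.
Step 2 — Component impedances:
  R: Z = R = 20 Ω
  L: Z = jωL = j·835.7·0.000506 = 0 + j0.4228 Ω
Step 3 — Series combination: Z_total = R + L = 20 + j0.4228 Ω = 20∠1.2° Ω.
Step 4 — Power factor: PF = cos(φ) = Re(Z)/|Z| = 20/20.004 = 0.9998.
Step 5 — Type: Im(Z) = 0.4228 ⇒ lagging (phase φ = 1.2°).

PF = 0.9998 (lagging, φ = 1.2°)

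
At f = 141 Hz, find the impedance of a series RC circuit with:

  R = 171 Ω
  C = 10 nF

Step 1 — Angular frequency: ω = 2π·f = 2π·141 = 885.9 rad/s.
Step 2 — Component impedances:
  R: Z = R = 171 Ω
  C: Z = 1/(jωC) = -j/(ω·C) = 0 - j1.129e+05 Ω
Step 3 — Series combination: Z_total = R + C = 171 - j1.129e+05 Ω = 1.129e+05∠-89.9° Ω.

Z = 171 - j1.129e+05 Ω = 1.129e+05∠-89.9° Ω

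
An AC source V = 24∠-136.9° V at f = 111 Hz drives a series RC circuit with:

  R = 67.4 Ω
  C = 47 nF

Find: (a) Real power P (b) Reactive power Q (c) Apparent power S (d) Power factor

Step 1 — Angular frequency: ω = 2π·f = 2π·111 = 697.4 rad/s.
Step 2 — Component impedances:
  R: Z = R = 67.4 Ω
  C: Z = 1/(jωC) = -j/(ω·C) = 0 - j3.051e+04 Ω
Step 3 — Series combination: Z_total = R + C = 67.4 - j3.051e+04 Ω = 3.051e+04∠-89.9° Ω.
Step 4 — Source phasor: V = 24∠-136.9° V = -17.52 - j16.4 V.
Step 5 — Current: I = V / Z = 0.0005363 - j0.0005756 A = 0.0007867∠-47.0° A.
Step 6 — Complex power: S = V·I* = 4.171e-05 - j0.01888 VA.
Step 7 — Real power: P = Re(S) = 4.171e-05 W.
Step 8 — Reactive power: Q = Im(S) = -0.01888 VAR.
Step 9 — Apparent power: |S| = 0.01888 VA.
Step 10 — Power factor: PF = P/|S| = 0.002209 (leading).

(a) P = 4.171e-05 W  (b) Q = -0.01888 VAR  (c) S = 0.01888 VA  (d) PF = 0.002209 (leading)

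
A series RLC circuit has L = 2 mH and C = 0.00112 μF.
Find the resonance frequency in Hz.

Step 1 — Resonance condition Im(Z)=0 gives ω₀ = 1/√(LC).
Step 2 — ω₀ = 1/√(0.002·1.12e-09) = 6.682e+05 rad/s.
Step 3 — f₀ = ω₀/(2π) = 1.063e+05 Hz.

f₀ = 1.063e+05 Hz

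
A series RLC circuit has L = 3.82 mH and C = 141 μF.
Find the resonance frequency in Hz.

Step 1 — Resonance condition Im(Z)=0 gives ω₀ = 1/√(LC).
Step 2 — ω₀ = 1/√(0.00382·0.000141) = 1363 rad/s.
Step 3 — f₀ = ω₀/(2π) = 216.9 Hz.

f₀ = 216.9 Hz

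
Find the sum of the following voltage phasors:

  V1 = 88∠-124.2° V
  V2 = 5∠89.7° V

Step 1 — Convert each phasor to rectangular form:
  V1 = 88·(cos(-124.2°) + j·sin(-124.2°)) = -49.46 - j72.78 V
  V2 = 5·(cos(89.7°) + j·sin(89.7°)) = 0.02618 + j5 V
Step 2 — Sum components: V_total = -49.44 - j67.78 V.
Step 3 — Convert to polar: |V_total| = 83.9 V, ∠V_total = -126.1°.

V_total = 83.9∠-126.1° V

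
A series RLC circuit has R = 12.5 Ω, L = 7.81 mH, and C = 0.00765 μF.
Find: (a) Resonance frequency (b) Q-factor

Step 1 — Resonance condition Im(Z)=0 gives ω₀ = 1/√(LC).
Step 2 — ω₀ = 1/√(0.00781·7.65e-09) = 1.294e+05 rad/s.
Step 3 — f₀ = ω₀/(2π) = 2.059e+04 Hz.
Step 4 — Series Q: Q = ω₀L/R = 1.294e+05·0.00781/12.5 = 80.83.

(a) f₀ = 2.059e+04 Hz  (b) Q = 80.83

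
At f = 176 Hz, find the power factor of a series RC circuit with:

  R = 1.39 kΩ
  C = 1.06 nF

Step 1 — Angular frequency: ω = 2π·f = 2π·176 = 1106 rad/s.
Step 2 — Component impedances:
  R: Z = R = 1390 Ω
  C: Z = 1/(jωC) = -j/(ω·C) = 0 - j8.531e+05 Ω
Step 3 — Series combination: Z_total = R + C = 1390 - j8.531e+05 Ω = 8.531e+05∠-89.9° Ω.
Step 4 — Power factor: PF = cos(φ) = Re(Z)/|Z| = 1390/8.531e+05 = 0.001629.
Step 5 — Type: Im(Z) = -8.531e+05 ⇒ leading (phase φ = -89.9°).

PF = 0.001629 (leading, φ = -89.9°)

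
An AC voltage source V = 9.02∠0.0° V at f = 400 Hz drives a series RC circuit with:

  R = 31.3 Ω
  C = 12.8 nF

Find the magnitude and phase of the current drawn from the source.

Step 1 — Angular frequency: ω = 2π·f = 2π·400 = 2513 rad/s.
Step 2 — Component impedances:
  R: Z = R = 31.3 Ω
  C: Z = 1/(jωC) = -j/(ω·C) = 0 - j3.108e+04 Ω
Step 3 — Series combination: Z_total = R + C = 31.3 - j3.108e+04 Ω = 3.108e+04∠-89.9° Ω.
Step 4 — Source phasor: V = 9.02∠0.0° V = 9.02 V.
Step 5 — Ohm's law: I = V / Z_total = (9.02) / (31.3 - j3.108e+04) = 2.922e-07 + j0.0002902 A.
Step 6 — Convert to polar: |I| = 0.0002902 A, ∠I = 89.9°.

I = 0.0002902∠89.9° A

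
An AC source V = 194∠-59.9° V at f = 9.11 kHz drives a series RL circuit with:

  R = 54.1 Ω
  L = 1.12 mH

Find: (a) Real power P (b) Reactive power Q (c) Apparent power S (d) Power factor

Step 1 — Angular frequency: ω = 2π·f = 2π·9110 = 5.724e+04 rad/s.
Step 2 — Component impedances:
  R: Z = R = 54.1 Ω
  L: Z = jωL = j·5.724e+04·0.00112 = 0 + j64.11 Ω
Step 3 — Series combination: Z_total = R + L = 54.1 + j64.11 Ω = 83.89∠49.8° Ω.
Step 4 — Source phasor: V = 194∠-59.9° V = 97.29 - j167.8 V.
Step 5 — Current: I = V / Z = -0.7811 - j2.177 A = 2.313∠-109.7° A.
Step 6 — Complex power: S = V·I* = 289.4 + j342.9 VA.
Step 7 — Real power: P = Re(S) = 289.4 W.
Step 8 — Reactive power: Q = Im(S) = 342.9 VAR.
Step 9 — Apparent power: |S| = 448.7 VA.
Step 10 — Power factor: PF = P/|S| = 0.6449 (lagging).

(a) P = 289.4 W  (b) Q = 342.9 VAR  (c) S = 448.7 VA  (d) PF = 0.6449 (lagging)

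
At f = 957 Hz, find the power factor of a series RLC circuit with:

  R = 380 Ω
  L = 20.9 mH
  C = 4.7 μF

Step 1 — Angular frequency: ω = 2π·f = 2π·957 = 6013 rad/s.
Step 2 — Component impedances:
  R: Z = R = 380 Ω
  L: Z = jωL = j·6013·0.0209 = 0 + j125.7 Ω
  C: Z = 1/(jωC) = -j/(ω·C) = 0 - j35.38 Ω
Step 3 — Series combination: Z_total = R + L + C = 380 + j90.29 Ω = 390.6∠13.4° Ω.
Step 4 — Power factor: PF = cos(φ) = Re(Z)/|Z| = 380/390.6 = 0.9729.
Step 5 — Type: Im(Z) = 90.29 ⇒ lagging (phase φ = 13.4°).

PF = 0.9729 (lagging, φ = 13.4°)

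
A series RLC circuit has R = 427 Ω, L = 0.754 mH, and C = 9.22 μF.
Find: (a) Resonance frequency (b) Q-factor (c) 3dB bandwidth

Step 1 — Resonance condition Im(Z)=0 gives ω₀ = 1/√(LC).
Step 2 — ω₀ = 1/√(0.000754·9.22e-06) = 1.199e+04 rad/s.
Step 3 — f₀ = ω₀/(2π) = 1909 Hz.
Step 4 — Series Q: Q = ω₀L/R = 1.199e+04·0.000754/427 = 0.02118.
Step 5 — 3dB bandwidth: Δω = ω₀/Q = 5.663e+05 rad/s; BW = Δω/(2π) = 9.013e+04 Hz.

(a) f₀ = 1909 Hz  (b) Q = 0.02118  (c) BW = 9.013e+04 Hz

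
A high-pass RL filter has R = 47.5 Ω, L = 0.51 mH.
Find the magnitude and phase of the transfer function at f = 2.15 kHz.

Step 1 — Angular frequency: ω = 2π·2150 = 1.351e+04 rad/s.
Step 2 — Transfer function: H(jω) = jωL/(R + jωL).
Step 3 — Numerator jωL = j·6.89; denominator R + jωL = 47.5 + j6.89.
Step 4 — H = 0.0206 + j0.1421.
Step 5 — Magnitude: |H| = 0.1435 (-16.9 dB); phase: φ = 81.7°.

|H| = 0.1435 (-16.9 dB), φ = 81.7°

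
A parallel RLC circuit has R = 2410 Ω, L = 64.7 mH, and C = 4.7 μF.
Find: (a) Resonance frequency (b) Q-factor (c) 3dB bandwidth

Step 1 — Resonance: ω₀ = 1/√(LC) = 1/√(0.0647·4.7e-06) = 1813 rad/s.
Step 2 — f₀ = ω₀/(2π) = 288.6 Hz.
Step 3 — Parallel Q: Q = R/(ω₀L) = 2410/(1813·0.0647) = 20.54.
Step 4 — Bandwidth: Δω = ω₀/Q = 88.28 rad/s; BW = Δω/(2π) = 14.05 Hz.

(a) f₀ = 288.6 Hz  (b) Q = 20.54  (c) BW = 14.05 Hz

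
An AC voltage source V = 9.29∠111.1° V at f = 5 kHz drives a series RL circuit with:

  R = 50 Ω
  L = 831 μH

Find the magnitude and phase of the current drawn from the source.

Step 1 — Angular frequency: ω = 2π·f = 2π·5000 = 3.142e+04 rad/s.
Step 2 — Component impedances:
  R: Z = R = 50 Ω
  L: Z = jωL = j·3.142e+04·0.000831 = 0 + j26.11 Ω
Step 3 — Series combination: Z_total = R + L = 50 + j26.11 Ω = 56.41∠27.6° Ω.
Step 4 — Source phasor: V = 9.29∠111.1° V = -3.344 + j8.667 V.
Step 5 — Ohm's law: I = V / Z_total = (-3.344 + j8.667) / (50 + j26.11) = 0.01856 + j0.1637 A.
Step 6 — Convert to polar: |I| = 0.1647 A, ∠I = 83.5°.

I = 0.1647∠83.5° A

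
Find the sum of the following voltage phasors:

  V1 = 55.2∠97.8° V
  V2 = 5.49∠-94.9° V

Step 1 — Convert each phasor to rectangular form:
  V1 = 55.2·(cos(97.8°) + j·sin(97.8°)) = -7.491 + j54.69 V
  V2 = 5.49·(cos(-94.9°) + j·sin(-94.9°)) = -0.4689 - j5.47 V
Step 2 — Sum components: V_total = -7.96 + j49.22 V.
Step 3 — Convert to polar: |V_total| = 49.86 V, ∠V_total = 99.2°.

V_total = 49.86∠99.2° V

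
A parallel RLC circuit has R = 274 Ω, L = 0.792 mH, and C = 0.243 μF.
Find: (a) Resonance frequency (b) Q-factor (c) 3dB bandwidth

Step 1 — Resonance: ω₀ = 1/√(LC) = 1/√(0.000792·2.43e-07) = 7.208e+04 rad/s.
Step 2 — f₀ = ω₀/(2π) = 1.147e+04 Hz.
Step 3 — Parallel Q: Q = R/(ω₀L) = 274/(7.208e+04·0.000792) = 4.799.
Step 4 — Bandwidth: Δω = ω₀/Q = 1.502e+04 rad/s; BW = Δω/(2π) = 2390 Hz.

(a) f₀ = 1.147e+04 Hz  (b) Q = 4.799  (c) BW = 2390 Hz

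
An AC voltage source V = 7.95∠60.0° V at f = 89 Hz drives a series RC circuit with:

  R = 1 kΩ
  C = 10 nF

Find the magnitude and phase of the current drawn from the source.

Step 1 — Angular frequency: ω = 2π·f = 2π·89 = 559.2 rad/s.
Step 2 — Component impedances:
  R: Z = R = 1000 Ω
  C: Z = 1/(jωC) = -j/(ω·C) = 0 - j1.788e+05 Ω
Step 3 — Series combination: Z_total = R + C = 1000 - j1.788e+05 Ω = 1.788e+05∠-89.7° Ω.
Step 4 — Source phasor: V = 7.95∠60.0° V = 3.975 + j6.885 V.
Step 5 — Ohm's law: I = V / Z_total = (3.975 + j6.885) / (1000 - j1.788e+05) = -3.838e-05 + j2.244e-05 A.
Step 6 — Convert to polar: |I| = 4.446e-05 A, ∠I = 149.7°.

I = 4.446e-05∠149.7° A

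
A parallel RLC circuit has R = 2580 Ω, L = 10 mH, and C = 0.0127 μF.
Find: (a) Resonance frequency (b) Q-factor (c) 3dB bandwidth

Step 1 — Resonance: ω₀ = 1/√(LC) = 1/√(0.01·1.27e-08) = 8.874e+04 rad/s.
Step 2 — f₀ = ω₀/(2π) = 1.412e+04 Hz.
Step 3 — Parallel Q: Q = R/(ω₀L) = 2580/(8.874e+04·0.01) = 2.908.
Step 4 — Bandwidth: Δω = ω₀/Q = 3.052e+04 rad/s; BW = Δω/(2π) = 4857 Hz.

(a) f₀ = 1.412e+04 Hz  (b) Q = 2.908  (c) BW = 4857 Hz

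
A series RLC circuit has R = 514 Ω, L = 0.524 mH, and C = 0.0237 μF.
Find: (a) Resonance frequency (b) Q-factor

Step 1 — Resonance condition Im(Z)=0 gives ω₀ = 1/√(LC).
Step 2 — ω₀ = 1/√(0.000524·2.37e-08) = 2.838e+05 rad/s.
Step 3 — f₀ = ω₀/(2π) = 4.516e+04 Hz.
Step 4 — Series Q: Q = ω₀L/R = 2.838e+05·0.000524/514 = 0.2893.

(a) f₀ = 4.516e+04 Hz  (b) Q = 0.2893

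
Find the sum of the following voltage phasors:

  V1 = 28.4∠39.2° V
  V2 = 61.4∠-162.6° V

Step 1 — Convert each phasor to rectangular form:
  V1 = 28.4·(cos(39.2°) + j·sin(39.2°)) = 22.01 + j17.95 V
  V2 = 61.4·(cos(-162.6°) + j·sin(-162.6°)) = -58.59 - j18.36 V
Step 2 — Sum components: V_total = -36.58 - j0.4115 V.
Step 3 — Convert to polar: |V_total| = 36.58 V, ∠V_total = -179.4°.

V_total = 36.58∠-179.4° V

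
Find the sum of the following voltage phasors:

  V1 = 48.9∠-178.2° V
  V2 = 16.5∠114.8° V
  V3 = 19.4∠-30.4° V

Step 1 — Convert each phasor to rectangular form:
  V1 = 48.9·(cos(-178.2°) + j·sin(-178.2°)) = -48.88 - j1.536 V
  V2 = 16.5·(cos(114.8°) + j·sin(114.8°)) = -6.921 + j14.98 V
  V3 = 19.4·(cos(-30.4°) + j·sin(-30.4°)) = 16.73 - j9.817 V
Step 2 — Sum components: V_total = -39.06 + j3.625 V.
Step 3 — Convert to polar: |V_total| = 39.23 V, ∠V_total = 174.7°.

V_total = 39.23∠174.7° V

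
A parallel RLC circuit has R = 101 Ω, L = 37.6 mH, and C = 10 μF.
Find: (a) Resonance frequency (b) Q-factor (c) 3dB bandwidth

Step 1 — Resonance: ω₀ = 1/√(LC) = 1/√(0.0376·1e-05) = 1631 rad/s.
Step 2 — f₀ = ω₀/(2π) = 259.6 Hz.
Step 3 — Parallel Q: Q = R/(ω₀L) = 101/(1631·0.0376) = 1.647.
Step 4 — Bandwidth: Δω = ω₀/Q = 990.1 rad/s; BW = Δω/(2π) = 157.6 Hz.

(a) f₀ = 259.6 Hz  (b) Q = 1.647  (c) BW = 157.6 Hz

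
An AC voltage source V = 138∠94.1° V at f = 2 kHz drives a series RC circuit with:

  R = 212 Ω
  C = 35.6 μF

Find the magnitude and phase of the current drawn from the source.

Step 1 — Angular frequency: ω = 2π·f = 2π·2000 = 1.257e+04 rad/s.
Step 2 — Component impedances:
  R: Z = R = 212 Ω
  C: Z = 1/(jωC) = -j/(ω·C) = 0 - j2.235 Ω
Step 3 — Series combination: Z_total = R + C = 212 - j2.235 Ω = 212∠-0.6° Ω.
Step 4 — Source phasor: V = 138∠94.1° V = -9.867 + j137.6 V.
Step 5 — Ohm's law: I = V / Z_total = (-9.867 + j137.6) / (212 - j2.235) = -0.05338 + j0.6487 A.
Step 6 — Convert to polar: |I| = 0.6509 A, ∠I = 94.7°.

I = 0.6509∠94.7° A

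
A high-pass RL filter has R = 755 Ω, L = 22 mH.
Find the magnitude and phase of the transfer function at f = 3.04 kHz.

Step 1 — Angular frequency: ω = 2π·3040 = 1.91e+04 rad/s.
Step 2 — Transfer function: H(jω) = jωL/(R + jωL).
Step 3 — Numerator jωL = j·420.2; denominator R + jωL = 755 + j420.2.
Step 4 — H = 0.2365 + j0.4249.
Step 5 — Magnitude: |H| = 0.4863 (-6.3 dB); phase: φ = 60.9°.

|H| = 0.4863 (-6.3 dB), φ = 60.9°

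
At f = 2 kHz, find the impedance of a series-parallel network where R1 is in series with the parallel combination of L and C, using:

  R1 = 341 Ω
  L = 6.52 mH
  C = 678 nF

Step 1 — Angular frequency: ω = 2π·f = 2π·2000 = 1.257e+04 rad/s.
Step 2 — Component impedances:
  R1: Z = R = 341 Ω
  L: Z = jωL = j·1.257e+04·0.00652 = 0 + j81.93 Ω
  C: Z = 1/(jωC) = -j/(ω·C) = 0 - j117.4 Ω
Step 3 — Parallel branch: L || C = 1/(1/L + 1/C) = 0 + j271.4 Ω.
Step 4 — Series with R1: Z_total = R1 + (L || C) = 341 + j271.4 Ω = 435.8∠38.5° Ω.

Z = 341 + j271.4 Ω = 435.8∠38.5° Ω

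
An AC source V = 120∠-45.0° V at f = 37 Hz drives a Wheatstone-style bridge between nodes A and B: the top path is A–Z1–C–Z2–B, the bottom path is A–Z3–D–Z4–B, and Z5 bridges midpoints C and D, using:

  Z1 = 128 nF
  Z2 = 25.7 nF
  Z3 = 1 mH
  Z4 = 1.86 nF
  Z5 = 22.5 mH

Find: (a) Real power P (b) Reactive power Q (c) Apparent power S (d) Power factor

Step 1 — Angular frequency: ω = 2π·f = 2π·37 = 232.5 rad/s.
Step 2 — Component impedances:
  Z1: Z = 1/(jωC) = -j/(ω·C) = 0 - j3.361e+04 Ω
  Z2: Z = 1/(jωC) = -j/(ω·C) = 0 - j1.674e+05 Ω
  Z3: Z = jωL = j·232.5·0.001 = 0 + j0.2325 Ω
  Z4: Z = 1/(jωC) = -j/(ω·C) = 0 - j2.313e+06 Ω
  Z5: Z = jωL = j·232.5·0.0225 = 0 + j5.231 Ω
Step 3 — Bridge requires nodal analysis (the Z5 bridge couples midpoints C and D, so the two paths cannot be reduced to a simple series/parallel combination). Setting node B to ground and injecting 1 A at node A, the 3-node admittance system at A, C, D solves to V_A = Z_AB = 0 - j1.561e+05 Ω = 1.561e+05∠-90.0° Ω.
Step 4 — Source phasor: V = 120∠-45.0° V = 84.85 - j84.85 V.
Step 5 — Current: I = V / Z = 0.0005437 + j0.0005437 A = 0.0007689∠45.0° A.
Step 6 — Complex power: S = V·I* = 0 - j0.09226 VA.
Step 7 — Real power: P = Re(S) = 0 W.
Step 8 — Reactive power: Q = Im(S) = -0.09226 VAR.
Step 9 — Apparent power: |S| = 0.09226 VA.
Step 10 — Power factor: PF = P/|S| = 0 (leading).

(a) P = 0 W  (b) Q = -0.09226 VAR  (c) S = 0.09226 VA  (d) PF = 0 (leading)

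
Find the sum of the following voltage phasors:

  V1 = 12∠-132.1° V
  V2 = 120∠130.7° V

Step 1 — Convert each phasor to rectangular form:
  V1 = 12·(cos(-132.1°) + j·sin(-132.1°)) = -8.045 - j8.904 V
  V2 = 120·(cos(130.7°) + j·sin(130.7°)) = -78.25 + j90.98 V
Step 2 — Sum components: V_total = -86.3 + j82.07 V.
Step 3 — Convert to polar: |V_total| = 119.1 V, ∠V_total = 136.4°.

V_total = 119.1∠136.4° V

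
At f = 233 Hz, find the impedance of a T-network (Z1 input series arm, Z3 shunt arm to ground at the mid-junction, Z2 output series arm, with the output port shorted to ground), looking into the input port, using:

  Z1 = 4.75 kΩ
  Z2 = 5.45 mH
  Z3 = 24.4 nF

Step 1 — Angular frequency: ω = 2π·f = 2π·233 = 1464 rad/s.
Step 2 — Component impedances:
  Z1: Z = R = 4750 Ω
  Z2: Z = jωL = j·1464·0.00545 = 0 + j7.979 Ω
  Z3: Z = 1/(jωC) = -j/(ω·C) = 0 - j2.799e+04 Ω
Step 3 — With the output port shorted to ground, the output series arm Z2 runs from the junction to ground; the shunt arm Z3 also runs from the junction to ground. They appear in parallel: Z3 || Z2 = 0 + j7.981 Ω.
Step 4 — Series with input arm Z1: Z_in = Z1 + (Z3 || Z2) = 4750 + j7.981 Ω = 4750∠0.1° Ω.

Z = 4750 + j7.981 Ω = 4750∠0.1° Ω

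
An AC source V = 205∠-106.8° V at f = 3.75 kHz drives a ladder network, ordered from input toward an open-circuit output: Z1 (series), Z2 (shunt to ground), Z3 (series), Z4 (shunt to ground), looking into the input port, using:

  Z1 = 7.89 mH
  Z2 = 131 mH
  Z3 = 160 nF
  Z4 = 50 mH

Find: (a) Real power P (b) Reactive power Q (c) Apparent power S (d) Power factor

Step 1 — Angular frequency: ω = 2π·f = 2π·3750 = 2.356e+04 rad/s.
Step 2 — Component impedances:
  Z1: Z = jωL = j·2.356e+04·0.00789 = 0 + j185.9 Ω
  Z2: Z = jωL = j·2.356e+04·0.131 = 0 + j3087 Ω
  Z3: Z = 1/(jωC) = -j/(ω·C) = 0 - j265.3 Ω
  Z4: Z = jωL = j·2.356e+04·0.05 = 0 + j1178 Ω
Step 3 — Ladder network (open output): work backward from the far end, alternating series and parallel combinations. Z_in = 0 + j890.4 Ω = 890.4∠90.0° Ω.
Step 4 — Source phasor: V = 205∠-106.8° V = -59.25 - j196.3 V.
Step 5 — Current: I = V / Z = -0.2204 + j0.06655 A = 0.2302∠163.2° A.
Step 6 — Complex power: S = V·I* = 0 + j47.2 VA.
Step 7 — Real power: P = Re(S) = 0 W.
Step 8 — Reactive power: Q = Im(S) = 47.2 VAR.
Step 9 — Apparent power: |S| = 47.2 VA.
Step 10 — Power factor: PF = P/|S| = 0 (lagging).

(a) P = 0 W  (b) Q = 47.2 VAR  (c) S = 47.2 VA  (d) PF = 0 (lagging)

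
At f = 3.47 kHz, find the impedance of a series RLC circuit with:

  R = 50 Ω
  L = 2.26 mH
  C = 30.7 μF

Step 1 — Angular frequency: ω = 2π·f = 2π·3470 = 2.18e+04 rad/s.
Step 2 — Component impedances:
  R: Z = R = 50 Ω
  L: Z = jωL = j·2.18e+04·0.00226 = 0 + j49.27 Ω
  C: Z = 1/(jωC) = -j/(ω·C) = 0 - j1.494 Ω
Step 3 — Series combination: Z_total = R + L + C = 50 + j47.78 Ω = 69.16∠43.7° Ω.

Z = 50 + j47.78 Ω = 69.16∠43.7° Ω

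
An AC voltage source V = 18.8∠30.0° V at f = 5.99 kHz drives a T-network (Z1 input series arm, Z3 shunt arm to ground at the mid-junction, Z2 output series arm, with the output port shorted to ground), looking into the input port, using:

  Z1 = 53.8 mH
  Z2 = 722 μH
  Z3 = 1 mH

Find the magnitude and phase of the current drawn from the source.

Step 1 — Angular frequency: ω = 2π·f = 2π·5990 = 3.764e+04 rad/s.
Step 2 — Component impedances:
  Z1: Z = jωL = j·3.764e+04·0.0538 = 0 + j2025 Ω
  Z2: Z = jωL = j·3.764e+04·0.000722 = 0 + j27.17 Ω
  Z3: Z = jωL = j·3.764e+04·0.001 = 0 + j37.64 Ω
Step 3 — With the output port shorted to ground, the output series arm Z2 runs from the junction to ground; the shunt arm Z3 also runs from the junction to ground. They appear in parallel: Z3 || Z2 = 0 + j15.78 Ω.
Step 4 — Series with input arm Z1: Z_in = Z1 + (Z3 || Z2) = 0 + j2041 Ω = 2041∠90.0° Ω.
Step 5 — Source phasor: V = 18.8∠30.0° V = 16.28 + j9.4 V.
Step 6 — Ohm's law: I = V / Z_total = (16.28 + j9.4) / (0 + j2041) = 0.004606 - j0.007979 A.
Step 7 — Convert to polar: |I| = 0.009213 A, ∠I = -60.0°.

I = 0.009213∠-60.0° A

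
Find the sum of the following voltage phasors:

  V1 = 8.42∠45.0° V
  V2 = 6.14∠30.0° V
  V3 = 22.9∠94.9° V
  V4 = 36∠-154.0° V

Step 1 — Convert each phasor to rectangular form:
  V1 = 8.42·(cos(45.0°) + j·sin(45.0°)) = 5.954 + j5.954 V
  V2 = 6.14·(cos(30.0°) + j·sin(30.0°)) = 5.317 + j3.07 V
  V3 = 22.9·(cos(94.9°) + j·sin(94.9°)) = -1.956 + j22.82 V
  V4 = 36·(cos(-154.0°) + j·sin(-154.0°)) = -32.36 - j15.78 V
Step 2 — Sum components: V_total = -23.04 + j16.06 V.
Step 3 — Convert to polar: |V_total| = 28.09 V, ∠V_total = 145.1°.

V_total = 28.09∠145.1° V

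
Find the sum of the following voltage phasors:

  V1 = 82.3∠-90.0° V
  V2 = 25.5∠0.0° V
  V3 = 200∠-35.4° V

Step 1 — Convert each phasor to rectangular form:
  V1 = 82.3·(cos(-90.0°) + j·sin(-90.0°)) = 0 - j82.3 V
  V2 = 25.5·(cos(0.0°) + j·sin(0.0°)) = 25.5 V
  V3 = 200·(cos(-35.4°) + j·sin(-35.4°)) = 163 - j115.9 V
Step 2 — Sum components: V_total = 188.5 - j198.2 V.
Step 3 — Convert to polar: |V_total| = 273.5 V, ∠V_total = -46.4°.

V_total = 273.5∠-46.4° V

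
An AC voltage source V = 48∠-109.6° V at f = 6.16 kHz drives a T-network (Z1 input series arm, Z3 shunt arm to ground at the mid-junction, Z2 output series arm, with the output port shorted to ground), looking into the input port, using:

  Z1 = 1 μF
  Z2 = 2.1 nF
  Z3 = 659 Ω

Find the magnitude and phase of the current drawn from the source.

Step 1 — Angular frequency: ω = 2π·f = 2π·6160 = 3.87e+04 rad/s.
Step 2 — Component impedances:
  Z1: Z = 1/(jωC) = -j/(ω·C) = 0 - j25.84 Ω
  Z2: Z = 1/(jωC) = -j/(ω·C) = 0 - j1.23e+04 Ω
  Z3: Z = R = 659 Ω
Step 3 — With the output port shorted to ground, the output series arm Z2 runs from the junction to ground; the shunt arm Z3 also runs from the junction to ground. They appear in parallel: Z3 || Z2 = 657.1 - j35.2 Ω.
Step 4 — Series with input arm Z1: Z_in = Z1 + (Z3 || Z2) = 657.1 - j61.03 Ω = 659.9∠-5.3° Ω.
Step 5 — Source phasor: V = 48∠-109.6° V = -16.1 - j45.22 V.
Step 6 — Ohm's law: I = V / Z_total = (-16.1 - j45.22) / (657.1 - j61.03) = -0.01796 - j0.07048 A.
Step 7 — Convert to polar: |I| = 0.07273 A, ∠I = -104.3°.

I = 0.07273∠-104.3° A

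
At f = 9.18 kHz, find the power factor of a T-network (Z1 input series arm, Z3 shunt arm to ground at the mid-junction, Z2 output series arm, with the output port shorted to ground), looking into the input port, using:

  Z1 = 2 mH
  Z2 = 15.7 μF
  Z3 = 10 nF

Step 1 — Angular frequency: ω = 2π·f = 2π·9180 = 5.768e+04 rad/s.
Step 2 — Component impedances:
  Z1: Z = jωL = j·5.768e+04·0.002 = 0 + j115.4 Ω
  Z2: Z = 1/(jωC) = -j/(ω·C) = 0 - j1.104 Ω
  Z3: Z = 1/(jωC) = -j/(ω·C) = 0 - j1734 Ω
Step 3 — With the output port shorted to ground, the output series arm Z2 runs from the junction to ground; the shunt arm Z3 also runs from the junction to ground. They appear in parallel: Z3 || Z2 = 0 - j1.104 Ω.
Step 4 — Series with input arm Z1: Z_in = Z1 + (Z3 || Z2) = 0 + j114.3 Ω = 114.3∠90.0° Ω.
Step 5 — Power factor: PF = cos(φ) = Re(Z)/|Z| = 0/114.3 = 0.
Step 6 — Type: Im(Z) = 114.3 ⇒ lagging (phase φ = 90.0°).

PF = 0 (lagging, φ = 90.0°)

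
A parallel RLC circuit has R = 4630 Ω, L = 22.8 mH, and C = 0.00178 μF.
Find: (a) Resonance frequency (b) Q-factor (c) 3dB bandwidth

Step 1 — Resonance: ω₀ = 1/√(LC) = 1/√(0.0228·1.78e-09) = 1.57e+05 rad/s.
Step 2 — f₀ = ω₀/(2π) = 2.498e+04 Hz.
Step 3 — Parallel Q: Q = R/(ω₀L) = 4630/(1.57e+05·0.0228) = 1.294.
Step 4 — Bandwidth: Δω = ω₀/Q = 1.213e+05 rad/s; BW = Δω/(2π) = 1.931e+04 Hz.

(a) f₀ = 2.498e+04 Hz  (b) Q = 1.294  (c) BW = 1.931e+04 Hz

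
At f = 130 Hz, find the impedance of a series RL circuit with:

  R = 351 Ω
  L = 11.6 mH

Step 1 — Angular frequency: ω = 2π·f = 2π·130 = 816.8 rad/s.
Step 2 — Component impedances:
  R: Z = R = 351 Ω
  L: Z = jωL = j·816.8·0.0116 = 0 + j9.475 Ω
Step 3 — Series combination: Z_total = R + L = 351 + j9.475 Ω = 351.1∠1.5° Ω.

Z = 351 + j9.475 Ω = 351.1∠1.5° Ω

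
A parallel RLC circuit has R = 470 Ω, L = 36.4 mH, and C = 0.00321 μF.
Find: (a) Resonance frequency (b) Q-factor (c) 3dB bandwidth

Step 1 — Resonance: ω₀ = 1/√(LC) = 1/√(0.0364·3.21e-09) = 9.251e+04 rad/s.
Step 2 — f₀ = ω₀/(2π) = 1.472e+04 Hz.
Step 3 — Parallel Q: Q = R/(ω₀L) = 470/(9.251e+04·0.0364) = 0.1396.
Step 4 — Bandwidth: Δω = ω₀/Q = 6.628e+05 rad/s; BW = Δω/(2π) = 1.055e+05 Hz.

(a) f₀ = 1.472e+04 Hz  (b) Q = 0.1396  (c) BW = 1.055e+05 Hz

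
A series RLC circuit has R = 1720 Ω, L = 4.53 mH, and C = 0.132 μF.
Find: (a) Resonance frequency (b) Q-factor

Step 1 — Resonance condition Im(Z)=0 gives ω₀ = 1/√(LC).
Step 2 — ω₀ = 1/√(0.00453·1.32e-07) = 4.089e+04 rad/s.
Step 3 — f₀ = ω₀/(2π) = 6509 Hz.
Step 4 — Series Q: Q = ω₀L/R = 4.089e+04·0.00453/1720 = 0.1077.

(a) f₀ = 6509 Hz  (b) Q = 0.1077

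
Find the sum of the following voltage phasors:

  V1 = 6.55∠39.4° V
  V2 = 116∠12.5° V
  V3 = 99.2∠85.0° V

Step 1 — Convert each phasor to rectangular form:
  V1 = 6.55·(cos(39.4°) + j·sin(39.4°)) = 5.061 + j4.157 V
  V2 = 116·(cos(12.5°) + j·sin(12.5°)) = 113.3 + j25.11 V
  V3 = 99.2·(cos(85.0°) + j·sin(85.0°)) = 8.646 + j98.82 V
Step 2 — Sum components: V_total = 127 + j128.1 V.
Step 3 — Convert to polar: |V_total| = 180.3 V, ∠V_total = 45.3°.

V_total = 180.3∠45.3° V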